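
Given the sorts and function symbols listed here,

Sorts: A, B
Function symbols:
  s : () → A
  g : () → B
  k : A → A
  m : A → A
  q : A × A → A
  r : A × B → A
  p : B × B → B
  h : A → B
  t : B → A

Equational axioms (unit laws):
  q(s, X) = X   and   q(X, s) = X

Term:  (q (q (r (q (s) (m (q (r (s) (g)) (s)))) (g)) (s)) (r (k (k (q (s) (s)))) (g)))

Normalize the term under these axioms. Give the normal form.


1. (q (q (r (q (s) (m (q (r (s) (g)) (s)))) (g)) (s)) (r (k (k (q (s) (s)))) (g)))  →  (q (r (q (s) (m (q (r (s) (g)) (s)))) (g)) (r (k (k (q (s) (s)))) (g)))
2. (q (r (q (s) (m (q (r (s) (g)) (s)))) (g)) (r (k (k (q (s) (s)))) (g)))  →  (q (r (m (q (r (s) (g)) (s))) (g)) (r (k (k (q (s) (s)))) (g)))
3. (q (r (m (q (r (s) (g)) (s))) (g)) (r (k (k (q (s) (s)))) (g)))  →  (q (r (m (r (s) (g))) (g)) (r (k (k (q (s) (s)))) (g)))
4. (q (r (m (r (s) (g))) (g)) (r (k (k (q (s) (s)))) (g)))  →  (q (r (m (r (s) (g))) (g)) (r (k (k (s))) (g)))

normal form = (q (r (m (r (s) (g))) (g)) (r (k (k (s))) (g)))


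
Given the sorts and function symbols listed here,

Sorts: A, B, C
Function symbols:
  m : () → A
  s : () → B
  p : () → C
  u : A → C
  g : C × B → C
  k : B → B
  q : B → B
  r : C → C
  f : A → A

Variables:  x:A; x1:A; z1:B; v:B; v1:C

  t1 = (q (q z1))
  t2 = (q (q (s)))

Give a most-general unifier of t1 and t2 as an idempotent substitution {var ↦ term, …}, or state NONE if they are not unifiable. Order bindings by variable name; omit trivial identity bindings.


{z1 ↦ (s)}


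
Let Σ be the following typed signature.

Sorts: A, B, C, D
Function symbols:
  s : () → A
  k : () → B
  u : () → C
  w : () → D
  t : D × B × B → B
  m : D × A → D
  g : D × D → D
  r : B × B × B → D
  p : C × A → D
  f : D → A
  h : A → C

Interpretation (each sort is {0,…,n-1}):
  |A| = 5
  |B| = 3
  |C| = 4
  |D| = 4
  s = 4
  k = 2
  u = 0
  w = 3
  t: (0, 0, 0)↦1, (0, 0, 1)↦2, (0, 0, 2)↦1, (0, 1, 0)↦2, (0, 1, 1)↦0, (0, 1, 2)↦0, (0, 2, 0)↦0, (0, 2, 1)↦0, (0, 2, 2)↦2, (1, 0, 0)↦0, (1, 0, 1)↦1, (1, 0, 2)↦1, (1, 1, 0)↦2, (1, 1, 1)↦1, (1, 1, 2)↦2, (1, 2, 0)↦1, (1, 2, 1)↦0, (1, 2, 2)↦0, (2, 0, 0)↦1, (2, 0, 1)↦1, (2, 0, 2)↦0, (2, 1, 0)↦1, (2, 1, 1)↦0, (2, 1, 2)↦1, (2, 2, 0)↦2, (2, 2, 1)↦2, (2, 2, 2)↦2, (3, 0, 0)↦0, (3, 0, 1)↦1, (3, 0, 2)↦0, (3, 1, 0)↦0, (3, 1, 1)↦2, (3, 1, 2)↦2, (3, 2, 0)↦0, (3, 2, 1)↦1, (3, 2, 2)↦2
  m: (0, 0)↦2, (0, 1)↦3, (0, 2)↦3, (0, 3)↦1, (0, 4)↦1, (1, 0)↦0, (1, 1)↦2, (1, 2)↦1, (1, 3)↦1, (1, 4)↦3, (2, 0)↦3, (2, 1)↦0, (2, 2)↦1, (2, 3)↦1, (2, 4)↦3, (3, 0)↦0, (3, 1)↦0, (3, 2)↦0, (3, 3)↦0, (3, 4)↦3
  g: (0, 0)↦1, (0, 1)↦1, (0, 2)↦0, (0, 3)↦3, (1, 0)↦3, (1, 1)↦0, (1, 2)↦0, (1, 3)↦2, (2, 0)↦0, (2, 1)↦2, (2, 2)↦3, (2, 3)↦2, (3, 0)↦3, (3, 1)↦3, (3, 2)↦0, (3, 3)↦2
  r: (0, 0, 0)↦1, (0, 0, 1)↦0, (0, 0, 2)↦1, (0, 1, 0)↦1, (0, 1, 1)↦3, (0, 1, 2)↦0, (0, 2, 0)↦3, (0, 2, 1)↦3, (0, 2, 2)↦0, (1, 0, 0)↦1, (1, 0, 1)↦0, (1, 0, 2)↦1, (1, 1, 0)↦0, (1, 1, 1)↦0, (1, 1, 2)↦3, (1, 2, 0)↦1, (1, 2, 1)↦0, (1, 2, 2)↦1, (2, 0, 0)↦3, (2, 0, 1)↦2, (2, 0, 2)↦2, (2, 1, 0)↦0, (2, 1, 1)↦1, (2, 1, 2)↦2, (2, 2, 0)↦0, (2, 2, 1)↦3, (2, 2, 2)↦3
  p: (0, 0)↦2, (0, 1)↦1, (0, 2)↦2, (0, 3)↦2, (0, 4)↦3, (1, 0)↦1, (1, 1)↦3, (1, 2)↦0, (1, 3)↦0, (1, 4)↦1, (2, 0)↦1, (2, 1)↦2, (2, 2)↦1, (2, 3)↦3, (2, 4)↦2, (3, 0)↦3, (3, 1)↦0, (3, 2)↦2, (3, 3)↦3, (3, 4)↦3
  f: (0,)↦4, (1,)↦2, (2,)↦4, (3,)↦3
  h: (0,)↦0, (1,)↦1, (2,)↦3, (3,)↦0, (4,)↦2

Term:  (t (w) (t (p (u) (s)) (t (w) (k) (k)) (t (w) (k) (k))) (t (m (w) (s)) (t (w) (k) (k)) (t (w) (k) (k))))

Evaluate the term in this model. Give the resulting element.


  w = 3
  u = 0
  s = 4
  (p (u) (s)) = p(0, 4) = 3
  w = 3
  k = 2
  k = 2
  (t (w) (k) (k)) = t(3, 2, 2) = 2
  w = 3
  k = 2
  k = 2
  (t (w) (k) (k)) = t(3, 2, 2) = 2
  (t (p (u) (s)) (t (w) (k) (k)) (t (w) (k) (k))) = t(3, 2, 2) = 2
  w = 3
  s = 4
  (m (w) (s)) = m(3, 4) = 3
  w = 3
  k = 2
  k = 2
  (t (w) (k) (k)) = t(3, 2, 2) = 2
  w = 3
  k = 2
  k = 2
  (t (w) (k) (k)) = t(3, 2, 2) = 2
  (t (m (w) (s)) (t (w) (k) (k)) (t (w) (k) (k))) = t(3, 2, 2) = 2
  (t (w) (t (p (u) (s)) (t (w) (k) (k)) (t (w) (k) (k))) (t (m (w) (s)) (t (w) (k) (k)) (t (w) (k) (k)))) = t(3, 2, 2) = 2

value = 2


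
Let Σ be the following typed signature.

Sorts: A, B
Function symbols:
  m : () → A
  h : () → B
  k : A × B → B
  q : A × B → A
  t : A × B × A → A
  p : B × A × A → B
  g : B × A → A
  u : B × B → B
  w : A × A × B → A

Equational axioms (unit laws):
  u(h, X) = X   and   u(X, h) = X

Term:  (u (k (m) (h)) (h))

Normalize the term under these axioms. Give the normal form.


normal form = (k (m) (h))

1. (u (k (m) (h)) (h))  →  (k (m) (h))


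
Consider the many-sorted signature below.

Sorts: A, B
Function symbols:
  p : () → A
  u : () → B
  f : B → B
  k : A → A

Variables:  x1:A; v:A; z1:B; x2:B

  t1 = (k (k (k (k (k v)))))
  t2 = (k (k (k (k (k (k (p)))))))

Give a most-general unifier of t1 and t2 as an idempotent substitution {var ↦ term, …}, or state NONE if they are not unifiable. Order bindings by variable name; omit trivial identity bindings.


{v ↦ (k (p))}


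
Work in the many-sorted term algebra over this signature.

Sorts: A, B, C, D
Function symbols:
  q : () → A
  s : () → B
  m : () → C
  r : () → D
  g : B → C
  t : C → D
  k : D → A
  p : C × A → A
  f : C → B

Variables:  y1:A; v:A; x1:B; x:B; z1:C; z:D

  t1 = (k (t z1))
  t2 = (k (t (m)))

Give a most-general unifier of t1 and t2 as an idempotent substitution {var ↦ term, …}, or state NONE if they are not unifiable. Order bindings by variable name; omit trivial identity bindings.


{z1 ↦ (m)}


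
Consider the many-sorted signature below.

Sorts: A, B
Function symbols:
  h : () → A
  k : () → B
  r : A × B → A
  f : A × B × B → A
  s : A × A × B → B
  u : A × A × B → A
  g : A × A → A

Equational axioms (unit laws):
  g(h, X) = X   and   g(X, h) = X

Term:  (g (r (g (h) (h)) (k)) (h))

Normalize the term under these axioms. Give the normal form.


normal form = (r (h) (k))

1. (g (r (g (h) (h)) (k)) (h))  →  (r (g (h) (h)) (k))
2. (r (g (h) (h)) (k))  →  (r (h) (k))


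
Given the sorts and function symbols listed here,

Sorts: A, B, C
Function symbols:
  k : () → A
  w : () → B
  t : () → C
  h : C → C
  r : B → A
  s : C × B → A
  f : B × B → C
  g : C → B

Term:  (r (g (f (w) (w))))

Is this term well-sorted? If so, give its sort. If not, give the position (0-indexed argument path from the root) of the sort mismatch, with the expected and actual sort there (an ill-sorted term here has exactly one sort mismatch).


well-sorted; sort = A

      (w) : B
      (w) : B
    (f (w) (w)) : C
  (g (f (w) (w))) : B
(r (g (f (w) (w)))) : A


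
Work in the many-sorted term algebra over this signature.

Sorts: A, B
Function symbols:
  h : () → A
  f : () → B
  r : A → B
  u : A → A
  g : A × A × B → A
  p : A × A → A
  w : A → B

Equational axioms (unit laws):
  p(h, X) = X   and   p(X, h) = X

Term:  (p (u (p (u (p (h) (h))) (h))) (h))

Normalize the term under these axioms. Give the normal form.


normal form = (u (u (h)))

1. (p (u (p (u (p (h) (h))) (h))) (h))  →  (u (p (u (p (h) (h))) (h)))
2. (u (p (u (p (h) (h))) (h)))  →  (u (u (p (h) (h))))
3. (u (u (p (h) (h))))  →  (u (u (h)))


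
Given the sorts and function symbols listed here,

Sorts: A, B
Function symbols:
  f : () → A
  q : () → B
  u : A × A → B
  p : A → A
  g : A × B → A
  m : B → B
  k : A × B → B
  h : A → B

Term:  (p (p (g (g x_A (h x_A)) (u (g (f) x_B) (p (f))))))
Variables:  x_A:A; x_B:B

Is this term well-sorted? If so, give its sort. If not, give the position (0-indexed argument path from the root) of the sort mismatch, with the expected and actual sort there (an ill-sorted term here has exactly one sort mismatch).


well-sorted; sort = A

        x_A : A
          x_A : A
        (h x_A) : B
      (g x_A (h x_A)) : A
          (f) : A
          x_B : B
        (g (f) x_B) : A
          (f) : A
        (p (f)) : A
      (u (g (f) x_B) (p (f))) : B
    (g (g x_A (h x_A)) (u (g (f) x_B) (p (f)))) : A
  (p (g (g x_A (h x_A)) (u (g (f) x_B) (p (f))))) : A
(p (p (g (g x_A (h x_A)) (u (g (f) x_B) (p (f)))))) : A


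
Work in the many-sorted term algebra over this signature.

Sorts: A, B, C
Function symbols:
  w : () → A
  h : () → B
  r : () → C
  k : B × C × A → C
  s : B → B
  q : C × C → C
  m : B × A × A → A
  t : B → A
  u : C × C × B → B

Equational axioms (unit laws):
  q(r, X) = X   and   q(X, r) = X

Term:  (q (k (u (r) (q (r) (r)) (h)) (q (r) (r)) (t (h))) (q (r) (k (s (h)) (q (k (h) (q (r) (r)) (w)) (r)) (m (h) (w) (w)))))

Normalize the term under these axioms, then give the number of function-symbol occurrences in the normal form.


size = 20

1. (q (k (u (r) (q (r) (r)) (h)) (q (r) (r)) (t (h))) (q (r) (k (s (h)) (q (k (h) (q (r) (r)) (w)) (r)) (m (h) (w) (w)))))  →  (q (k (u (r) (r) (h)) (q (r) (r)) (t (h))) (q (r) (k (s (h)) (q (k (h) (q (r) (r)) (w)) (r)) (m (h) (w) (w)))))
2. (q (k (u (r) (r) (h)) (q (r) (r)) (t (h))) (q (r) (k (s (h)) (q (k (h) (q (r) (r)) (w)) (r)) (m (h) (w) (w)))))  →  (q (k (u (r) (r) (h)) (r) (t (h))) (q (r) (k (s (h)) (q (k (h) (q (r) (r)) (w)) (r)) (m (h) (w) (w)))))
3. (q (k (u (r) (r) (h)) (r) (t (h))) (q (r) (k (s (h)) (q (k (h) (q (r) (r)) (w)) (r)) (m (h) (w) (w)))))  →  (q (k (u (r) (r) (h)) (r) (t (h))) (k (s (h)) (q (k (h) (q (r) (r)) (w)) (r)) (m (h) (w) (w))))
4. (q (k (u (r) (r) (h)) (r) (t (h))) (k (s (h)) (q (k (h) (q (r) (r)) (w)) (r)) (m (h) (w) (w))))  →  (q (k (u (r) (r) (h)) (r) (t (h))) (k (s (h)) (k (h) (q (r) (r)) (w)) (m (h) (w) (w))))
5. (q (k (u (r) (r) (h)) (r) (t (h))) (k (s (h)) (k (h) (q (r) (r)) (w)) (m (h) (w) (w))))  →  (q (k (u (r) (r) (h)) (r) (t (h))) (k (s (h)) (k (h) (r) (w)) (m (h) (w) (w))))
normal form: (q (k (u (r) (r) (h)) (r) (t (h))) (k (s (h)) (k (h) (r) (w)) (m (h) (w) (w))))


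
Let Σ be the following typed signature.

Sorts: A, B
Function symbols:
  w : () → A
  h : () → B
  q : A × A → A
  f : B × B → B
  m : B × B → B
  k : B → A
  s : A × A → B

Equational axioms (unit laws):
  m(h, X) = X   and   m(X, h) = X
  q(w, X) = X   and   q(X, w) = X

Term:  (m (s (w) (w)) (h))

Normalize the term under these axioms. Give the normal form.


normal form = (s (w) (w))

1. (m (s (w) (w)) (h))  →  (s (w) (w))


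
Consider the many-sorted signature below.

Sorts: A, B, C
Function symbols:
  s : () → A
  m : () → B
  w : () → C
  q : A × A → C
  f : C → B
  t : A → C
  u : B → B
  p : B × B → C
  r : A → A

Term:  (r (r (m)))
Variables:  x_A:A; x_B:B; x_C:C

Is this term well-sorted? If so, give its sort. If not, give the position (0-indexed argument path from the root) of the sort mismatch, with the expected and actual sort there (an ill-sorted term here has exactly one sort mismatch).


    (m) : B
  (r (m)) : ✗ arg 0 at [0, 0] has sort B, expected A

ill-sorted at position [0, 0]: expected A, got B


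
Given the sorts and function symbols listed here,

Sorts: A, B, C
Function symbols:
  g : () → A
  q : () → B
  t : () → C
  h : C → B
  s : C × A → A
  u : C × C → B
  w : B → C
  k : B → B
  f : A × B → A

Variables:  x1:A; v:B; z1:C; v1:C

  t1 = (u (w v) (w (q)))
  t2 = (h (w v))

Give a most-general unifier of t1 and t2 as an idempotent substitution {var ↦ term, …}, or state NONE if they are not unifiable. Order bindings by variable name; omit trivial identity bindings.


NONE (not unifiable)

head clash or occurs-check failure — not unifiable


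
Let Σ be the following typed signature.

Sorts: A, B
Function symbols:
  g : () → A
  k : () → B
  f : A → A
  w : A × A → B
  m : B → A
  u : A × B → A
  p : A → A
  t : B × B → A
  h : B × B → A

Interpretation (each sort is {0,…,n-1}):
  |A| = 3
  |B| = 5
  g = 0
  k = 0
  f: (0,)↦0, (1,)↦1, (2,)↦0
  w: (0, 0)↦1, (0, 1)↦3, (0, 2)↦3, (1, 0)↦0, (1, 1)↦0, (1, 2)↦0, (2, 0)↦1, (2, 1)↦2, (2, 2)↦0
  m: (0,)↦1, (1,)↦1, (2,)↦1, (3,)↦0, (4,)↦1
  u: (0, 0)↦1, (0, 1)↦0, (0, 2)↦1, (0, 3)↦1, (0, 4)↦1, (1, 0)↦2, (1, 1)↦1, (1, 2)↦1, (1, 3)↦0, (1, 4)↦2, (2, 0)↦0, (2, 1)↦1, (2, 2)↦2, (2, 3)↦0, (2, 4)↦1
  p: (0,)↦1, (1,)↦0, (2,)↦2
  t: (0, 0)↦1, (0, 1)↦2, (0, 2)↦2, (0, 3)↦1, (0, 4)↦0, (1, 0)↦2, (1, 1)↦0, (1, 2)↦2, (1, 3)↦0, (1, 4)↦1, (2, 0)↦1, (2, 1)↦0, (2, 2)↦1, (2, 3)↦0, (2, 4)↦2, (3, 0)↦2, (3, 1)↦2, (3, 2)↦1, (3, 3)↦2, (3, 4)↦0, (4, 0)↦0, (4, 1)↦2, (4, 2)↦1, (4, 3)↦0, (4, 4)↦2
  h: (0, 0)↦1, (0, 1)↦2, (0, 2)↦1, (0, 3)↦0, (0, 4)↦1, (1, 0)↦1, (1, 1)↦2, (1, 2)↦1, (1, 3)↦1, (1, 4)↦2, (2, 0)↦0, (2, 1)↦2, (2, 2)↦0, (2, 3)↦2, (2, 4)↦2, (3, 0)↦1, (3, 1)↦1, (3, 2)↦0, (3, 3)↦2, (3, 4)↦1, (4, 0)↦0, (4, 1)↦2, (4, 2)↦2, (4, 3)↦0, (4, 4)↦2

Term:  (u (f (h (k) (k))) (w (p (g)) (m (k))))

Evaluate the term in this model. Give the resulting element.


  k = 0
  k = 0
  (h (k) (k)) = h(0, 0) = 1
  (f (h (k) (k))) = f(1,) = 1
  g = 0
  (p (g)) = p(0,) = 1
  k = 0
  (m (k)) = m(0,) = 1
  (w (p (g)) (m (k))) = w(1, 1) = 0
  (u (f (h (k) (k))) (w (p (g)) (m (k)))) = u(1, 0) = 2

value = 2


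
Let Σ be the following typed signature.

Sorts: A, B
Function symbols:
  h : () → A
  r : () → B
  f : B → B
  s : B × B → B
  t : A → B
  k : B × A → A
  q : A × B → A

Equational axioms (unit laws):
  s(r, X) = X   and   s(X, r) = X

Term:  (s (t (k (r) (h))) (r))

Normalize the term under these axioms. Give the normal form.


1. (s (t (k (r) (h))) (r))  →  (t (k (r) (h)))

normal form = (t (k (r) (h)))


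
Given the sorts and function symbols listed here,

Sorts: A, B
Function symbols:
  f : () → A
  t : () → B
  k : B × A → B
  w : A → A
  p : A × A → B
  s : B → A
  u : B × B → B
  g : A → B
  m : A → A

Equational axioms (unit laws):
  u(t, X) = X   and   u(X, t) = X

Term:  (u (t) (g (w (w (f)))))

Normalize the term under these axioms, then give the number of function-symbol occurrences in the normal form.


1. (u (t) (g (w (w (f)))))  →  (g (w (w (f))))
normal form: (g (w (w (f))))

size = 4


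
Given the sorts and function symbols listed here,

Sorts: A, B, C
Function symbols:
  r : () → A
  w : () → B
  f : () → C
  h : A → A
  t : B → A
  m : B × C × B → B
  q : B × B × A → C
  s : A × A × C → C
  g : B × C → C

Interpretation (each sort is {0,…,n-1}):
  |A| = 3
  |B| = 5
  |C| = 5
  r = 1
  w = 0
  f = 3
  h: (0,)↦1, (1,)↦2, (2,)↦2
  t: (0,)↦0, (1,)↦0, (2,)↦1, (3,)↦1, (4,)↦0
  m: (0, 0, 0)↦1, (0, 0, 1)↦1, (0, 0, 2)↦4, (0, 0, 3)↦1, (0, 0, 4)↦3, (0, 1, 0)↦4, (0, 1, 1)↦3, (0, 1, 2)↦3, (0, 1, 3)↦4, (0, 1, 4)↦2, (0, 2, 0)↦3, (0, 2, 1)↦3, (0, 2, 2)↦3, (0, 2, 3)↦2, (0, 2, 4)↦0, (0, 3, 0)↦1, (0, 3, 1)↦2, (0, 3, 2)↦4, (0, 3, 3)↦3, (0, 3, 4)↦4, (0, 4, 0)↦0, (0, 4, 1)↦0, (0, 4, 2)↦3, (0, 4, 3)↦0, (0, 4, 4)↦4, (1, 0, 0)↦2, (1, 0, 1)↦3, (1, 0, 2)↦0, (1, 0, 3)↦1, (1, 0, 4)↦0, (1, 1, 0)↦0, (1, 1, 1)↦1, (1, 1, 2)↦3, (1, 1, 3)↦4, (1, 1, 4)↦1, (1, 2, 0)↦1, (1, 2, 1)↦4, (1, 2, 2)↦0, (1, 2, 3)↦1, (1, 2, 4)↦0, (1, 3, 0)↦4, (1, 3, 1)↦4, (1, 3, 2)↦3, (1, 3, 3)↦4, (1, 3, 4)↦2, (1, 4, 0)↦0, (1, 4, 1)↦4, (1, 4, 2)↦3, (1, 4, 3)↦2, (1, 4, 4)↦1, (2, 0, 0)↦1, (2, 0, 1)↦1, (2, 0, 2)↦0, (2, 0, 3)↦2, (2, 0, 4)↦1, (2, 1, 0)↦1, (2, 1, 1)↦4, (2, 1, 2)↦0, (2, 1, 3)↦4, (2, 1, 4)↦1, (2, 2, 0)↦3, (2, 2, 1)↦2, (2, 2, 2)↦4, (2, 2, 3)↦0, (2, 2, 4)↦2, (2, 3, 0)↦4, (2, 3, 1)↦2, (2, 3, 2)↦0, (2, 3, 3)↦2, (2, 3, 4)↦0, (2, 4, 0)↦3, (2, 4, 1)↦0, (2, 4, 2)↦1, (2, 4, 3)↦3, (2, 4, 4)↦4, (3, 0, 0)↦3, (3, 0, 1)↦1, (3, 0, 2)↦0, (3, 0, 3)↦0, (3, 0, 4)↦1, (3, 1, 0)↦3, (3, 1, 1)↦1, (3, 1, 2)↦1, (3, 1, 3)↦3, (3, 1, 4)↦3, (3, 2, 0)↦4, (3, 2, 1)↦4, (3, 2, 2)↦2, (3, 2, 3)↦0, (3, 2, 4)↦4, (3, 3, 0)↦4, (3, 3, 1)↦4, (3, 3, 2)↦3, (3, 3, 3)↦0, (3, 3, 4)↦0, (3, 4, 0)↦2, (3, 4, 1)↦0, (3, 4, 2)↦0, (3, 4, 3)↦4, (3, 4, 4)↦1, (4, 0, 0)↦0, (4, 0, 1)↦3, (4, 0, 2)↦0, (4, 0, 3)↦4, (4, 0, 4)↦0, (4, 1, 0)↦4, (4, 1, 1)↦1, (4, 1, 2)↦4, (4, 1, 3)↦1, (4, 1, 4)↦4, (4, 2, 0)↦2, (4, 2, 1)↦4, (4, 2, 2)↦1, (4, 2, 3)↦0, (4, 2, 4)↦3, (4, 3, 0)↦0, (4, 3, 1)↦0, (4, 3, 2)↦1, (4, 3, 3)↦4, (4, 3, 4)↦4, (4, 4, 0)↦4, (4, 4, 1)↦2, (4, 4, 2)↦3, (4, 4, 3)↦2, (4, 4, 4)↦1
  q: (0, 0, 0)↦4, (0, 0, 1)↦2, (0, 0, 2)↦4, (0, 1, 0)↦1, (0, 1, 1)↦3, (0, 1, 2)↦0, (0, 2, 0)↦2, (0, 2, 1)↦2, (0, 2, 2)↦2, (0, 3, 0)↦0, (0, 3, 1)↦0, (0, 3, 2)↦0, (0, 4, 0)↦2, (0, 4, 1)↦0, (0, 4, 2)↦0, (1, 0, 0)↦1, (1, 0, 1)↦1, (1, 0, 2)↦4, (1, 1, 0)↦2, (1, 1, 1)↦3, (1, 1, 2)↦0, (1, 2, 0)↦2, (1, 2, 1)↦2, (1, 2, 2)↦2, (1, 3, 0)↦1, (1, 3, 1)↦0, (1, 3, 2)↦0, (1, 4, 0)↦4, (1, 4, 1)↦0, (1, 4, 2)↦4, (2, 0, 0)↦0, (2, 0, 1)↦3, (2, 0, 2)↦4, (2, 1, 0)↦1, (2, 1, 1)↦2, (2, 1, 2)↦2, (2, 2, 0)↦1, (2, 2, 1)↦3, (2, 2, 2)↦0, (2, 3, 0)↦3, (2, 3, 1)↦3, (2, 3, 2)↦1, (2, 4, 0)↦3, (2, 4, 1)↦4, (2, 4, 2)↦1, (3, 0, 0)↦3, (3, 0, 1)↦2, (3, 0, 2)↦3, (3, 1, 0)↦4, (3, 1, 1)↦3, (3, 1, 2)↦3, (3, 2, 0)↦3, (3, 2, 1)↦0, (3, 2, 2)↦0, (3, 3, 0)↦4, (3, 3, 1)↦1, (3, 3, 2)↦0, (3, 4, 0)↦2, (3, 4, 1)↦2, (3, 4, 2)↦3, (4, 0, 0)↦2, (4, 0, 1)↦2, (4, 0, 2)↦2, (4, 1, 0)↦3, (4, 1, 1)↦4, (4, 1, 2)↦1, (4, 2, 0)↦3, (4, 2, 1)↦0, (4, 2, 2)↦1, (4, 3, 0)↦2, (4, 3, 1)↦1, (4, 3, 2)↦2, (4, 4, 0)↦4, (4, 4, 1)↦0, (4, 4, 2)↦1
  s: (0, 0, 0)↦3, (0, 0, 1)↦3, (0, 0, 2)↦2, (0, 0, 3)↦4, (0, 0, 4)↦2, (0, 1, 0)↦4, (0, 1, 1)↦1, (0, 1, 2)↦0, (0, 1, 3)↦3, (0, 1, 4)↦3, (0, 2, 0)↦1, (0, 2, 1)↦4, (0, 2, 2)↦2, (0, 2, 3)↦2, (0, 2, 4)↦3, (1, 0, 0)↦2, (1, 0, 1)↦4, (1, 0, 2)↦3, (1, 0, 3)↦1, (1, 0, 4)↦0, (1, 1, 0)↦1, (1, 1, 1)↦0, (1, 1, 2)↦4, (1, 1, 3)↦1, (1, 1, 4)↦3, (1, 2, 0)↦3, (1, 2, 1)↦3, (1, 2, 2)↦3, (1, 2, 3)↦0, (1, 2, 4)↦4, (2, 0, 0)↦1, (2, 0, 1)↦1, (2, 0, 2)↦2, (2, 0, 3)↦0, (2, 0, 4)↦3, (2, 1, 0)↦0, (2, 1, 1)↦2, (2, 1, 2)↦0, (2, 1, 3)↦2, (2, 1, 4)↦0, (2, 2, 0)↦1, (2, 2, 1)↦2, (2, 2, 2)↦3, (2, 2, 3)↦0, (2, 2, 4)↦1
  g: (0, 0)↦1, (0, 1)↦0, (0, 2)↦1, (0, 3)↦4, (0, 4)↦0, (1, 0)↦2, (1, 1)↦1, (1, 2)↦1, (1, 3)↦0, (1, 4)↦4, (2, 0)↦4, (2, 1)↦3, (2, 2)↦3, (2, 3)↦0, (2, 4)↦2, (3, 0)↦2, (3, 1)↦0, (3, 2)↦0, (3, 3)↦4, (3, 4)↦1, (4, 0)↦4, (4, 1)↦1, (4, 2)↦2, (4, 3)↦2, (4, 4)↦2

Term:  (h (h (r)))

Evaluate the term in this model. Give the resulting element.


value = 2

  r = 1
  (h (r)) = h(1,) = 2
  (h (h (r))) = h(2,) = 2


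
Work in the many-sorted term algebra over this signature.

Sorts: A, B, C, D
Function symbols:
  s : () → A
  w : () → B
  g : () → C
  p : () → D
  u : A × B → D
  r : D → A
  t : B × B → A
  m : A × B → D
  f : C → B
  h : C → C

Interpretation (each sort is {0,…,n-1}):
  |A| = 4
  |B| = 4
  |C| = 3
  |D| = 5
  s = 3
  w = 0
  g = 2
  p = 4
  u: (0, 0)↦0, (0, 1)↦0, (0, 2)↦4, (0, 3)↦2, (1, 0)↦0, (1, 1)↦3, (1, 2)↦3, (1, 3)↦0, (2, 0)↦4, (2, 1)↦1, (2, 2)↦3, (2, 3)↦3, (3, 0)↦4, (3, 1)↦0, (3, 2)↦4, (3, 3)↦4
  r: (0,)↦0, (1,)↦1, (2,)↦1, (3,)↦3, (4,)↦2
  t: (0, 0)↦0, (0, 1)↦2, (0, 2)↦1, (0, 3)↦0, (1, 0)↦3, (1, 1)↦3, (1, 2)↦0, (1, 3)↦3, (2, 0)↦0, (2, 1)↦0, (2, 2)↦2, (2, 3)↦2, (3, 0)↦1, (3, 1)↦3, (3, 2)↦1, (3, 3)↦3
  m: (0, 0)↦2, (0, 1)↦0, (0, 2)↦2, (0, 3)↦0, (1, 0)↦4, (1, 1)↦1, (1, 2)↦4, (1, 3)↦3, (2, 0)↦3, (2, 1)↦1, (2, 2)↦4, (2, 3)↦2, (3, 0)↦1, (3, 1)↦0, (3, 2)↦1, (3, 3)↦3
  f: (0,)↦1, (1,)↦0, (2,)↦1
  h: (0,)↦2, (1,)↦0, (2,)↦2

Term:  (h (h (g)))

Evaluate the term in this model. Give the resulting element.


value = 2

  g = 2
  (h (g)) = h(2,) = 2
  (h (h (g))) = h(2,) = 2


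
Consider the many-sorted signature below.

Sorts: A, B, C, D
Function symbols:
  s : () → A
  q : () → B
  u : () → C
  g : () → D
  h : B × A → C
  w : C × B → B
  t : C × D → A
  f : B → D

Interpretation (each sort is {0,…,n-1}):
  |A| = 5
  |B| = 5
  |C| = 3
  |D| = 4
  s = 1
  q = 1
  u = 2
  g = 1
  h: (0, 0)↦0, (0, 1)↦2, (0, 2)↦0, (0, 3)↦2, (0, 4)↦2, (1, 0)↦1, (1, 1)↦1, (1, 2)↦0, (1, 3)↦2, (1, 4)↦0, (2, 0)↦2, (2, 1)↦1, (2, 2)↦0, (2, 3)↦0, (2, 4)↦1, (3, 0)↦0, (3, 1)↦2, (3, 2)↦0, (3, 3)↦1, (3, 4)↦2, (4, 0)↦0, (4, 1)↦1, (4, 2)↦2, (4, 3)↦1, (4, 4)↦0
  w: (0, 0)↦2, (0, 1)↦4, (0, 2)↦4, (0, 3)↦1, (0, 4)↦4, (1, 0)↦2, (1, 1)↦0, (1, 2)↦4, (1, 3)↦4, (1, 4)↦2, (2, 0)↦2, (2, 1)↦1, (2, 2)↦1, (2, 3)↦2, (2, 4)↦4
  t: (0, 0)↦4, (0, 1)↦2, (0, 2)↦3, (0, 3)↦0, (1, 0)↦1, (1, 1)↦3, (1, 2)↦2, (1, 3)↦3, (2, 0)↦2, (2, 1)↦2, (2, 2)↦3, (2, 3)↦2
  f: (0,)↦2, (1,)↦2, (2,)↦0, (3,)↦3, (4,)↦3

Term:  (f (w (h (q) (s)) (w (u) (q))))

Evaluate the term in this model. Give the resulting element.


  q = 1
  s = 1
  (h (q) (s)) = h(1, 1) = 1
  u = 2
  q = 1
  (w (u) (q)) = w(2, 1) = 1
  (w (h (q) (s)) (w (u) (q))) = w(1, 1) = 0
  (f (w (h (q) (s)) (w (u) (q)))) = f(0,) = 2

value = 2


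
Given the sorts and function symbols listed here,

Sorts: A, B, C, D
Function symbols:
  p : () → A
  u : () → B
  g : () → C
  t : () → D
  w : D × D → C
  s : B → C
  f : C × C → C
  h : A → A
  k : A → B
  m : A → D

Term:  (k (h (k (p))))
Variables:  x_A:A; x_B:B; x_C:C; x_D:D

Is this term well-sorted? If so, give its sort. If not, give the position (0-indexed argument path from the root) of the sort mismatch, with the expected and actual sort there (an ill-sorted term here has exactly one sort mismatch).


ill-sorted at position [0, 0]: expected A, got B

      (p) : A
    (k (p)) : B
  (h (k (p))) : ✗ arg 0 at [0, 0] has sort B, expected A


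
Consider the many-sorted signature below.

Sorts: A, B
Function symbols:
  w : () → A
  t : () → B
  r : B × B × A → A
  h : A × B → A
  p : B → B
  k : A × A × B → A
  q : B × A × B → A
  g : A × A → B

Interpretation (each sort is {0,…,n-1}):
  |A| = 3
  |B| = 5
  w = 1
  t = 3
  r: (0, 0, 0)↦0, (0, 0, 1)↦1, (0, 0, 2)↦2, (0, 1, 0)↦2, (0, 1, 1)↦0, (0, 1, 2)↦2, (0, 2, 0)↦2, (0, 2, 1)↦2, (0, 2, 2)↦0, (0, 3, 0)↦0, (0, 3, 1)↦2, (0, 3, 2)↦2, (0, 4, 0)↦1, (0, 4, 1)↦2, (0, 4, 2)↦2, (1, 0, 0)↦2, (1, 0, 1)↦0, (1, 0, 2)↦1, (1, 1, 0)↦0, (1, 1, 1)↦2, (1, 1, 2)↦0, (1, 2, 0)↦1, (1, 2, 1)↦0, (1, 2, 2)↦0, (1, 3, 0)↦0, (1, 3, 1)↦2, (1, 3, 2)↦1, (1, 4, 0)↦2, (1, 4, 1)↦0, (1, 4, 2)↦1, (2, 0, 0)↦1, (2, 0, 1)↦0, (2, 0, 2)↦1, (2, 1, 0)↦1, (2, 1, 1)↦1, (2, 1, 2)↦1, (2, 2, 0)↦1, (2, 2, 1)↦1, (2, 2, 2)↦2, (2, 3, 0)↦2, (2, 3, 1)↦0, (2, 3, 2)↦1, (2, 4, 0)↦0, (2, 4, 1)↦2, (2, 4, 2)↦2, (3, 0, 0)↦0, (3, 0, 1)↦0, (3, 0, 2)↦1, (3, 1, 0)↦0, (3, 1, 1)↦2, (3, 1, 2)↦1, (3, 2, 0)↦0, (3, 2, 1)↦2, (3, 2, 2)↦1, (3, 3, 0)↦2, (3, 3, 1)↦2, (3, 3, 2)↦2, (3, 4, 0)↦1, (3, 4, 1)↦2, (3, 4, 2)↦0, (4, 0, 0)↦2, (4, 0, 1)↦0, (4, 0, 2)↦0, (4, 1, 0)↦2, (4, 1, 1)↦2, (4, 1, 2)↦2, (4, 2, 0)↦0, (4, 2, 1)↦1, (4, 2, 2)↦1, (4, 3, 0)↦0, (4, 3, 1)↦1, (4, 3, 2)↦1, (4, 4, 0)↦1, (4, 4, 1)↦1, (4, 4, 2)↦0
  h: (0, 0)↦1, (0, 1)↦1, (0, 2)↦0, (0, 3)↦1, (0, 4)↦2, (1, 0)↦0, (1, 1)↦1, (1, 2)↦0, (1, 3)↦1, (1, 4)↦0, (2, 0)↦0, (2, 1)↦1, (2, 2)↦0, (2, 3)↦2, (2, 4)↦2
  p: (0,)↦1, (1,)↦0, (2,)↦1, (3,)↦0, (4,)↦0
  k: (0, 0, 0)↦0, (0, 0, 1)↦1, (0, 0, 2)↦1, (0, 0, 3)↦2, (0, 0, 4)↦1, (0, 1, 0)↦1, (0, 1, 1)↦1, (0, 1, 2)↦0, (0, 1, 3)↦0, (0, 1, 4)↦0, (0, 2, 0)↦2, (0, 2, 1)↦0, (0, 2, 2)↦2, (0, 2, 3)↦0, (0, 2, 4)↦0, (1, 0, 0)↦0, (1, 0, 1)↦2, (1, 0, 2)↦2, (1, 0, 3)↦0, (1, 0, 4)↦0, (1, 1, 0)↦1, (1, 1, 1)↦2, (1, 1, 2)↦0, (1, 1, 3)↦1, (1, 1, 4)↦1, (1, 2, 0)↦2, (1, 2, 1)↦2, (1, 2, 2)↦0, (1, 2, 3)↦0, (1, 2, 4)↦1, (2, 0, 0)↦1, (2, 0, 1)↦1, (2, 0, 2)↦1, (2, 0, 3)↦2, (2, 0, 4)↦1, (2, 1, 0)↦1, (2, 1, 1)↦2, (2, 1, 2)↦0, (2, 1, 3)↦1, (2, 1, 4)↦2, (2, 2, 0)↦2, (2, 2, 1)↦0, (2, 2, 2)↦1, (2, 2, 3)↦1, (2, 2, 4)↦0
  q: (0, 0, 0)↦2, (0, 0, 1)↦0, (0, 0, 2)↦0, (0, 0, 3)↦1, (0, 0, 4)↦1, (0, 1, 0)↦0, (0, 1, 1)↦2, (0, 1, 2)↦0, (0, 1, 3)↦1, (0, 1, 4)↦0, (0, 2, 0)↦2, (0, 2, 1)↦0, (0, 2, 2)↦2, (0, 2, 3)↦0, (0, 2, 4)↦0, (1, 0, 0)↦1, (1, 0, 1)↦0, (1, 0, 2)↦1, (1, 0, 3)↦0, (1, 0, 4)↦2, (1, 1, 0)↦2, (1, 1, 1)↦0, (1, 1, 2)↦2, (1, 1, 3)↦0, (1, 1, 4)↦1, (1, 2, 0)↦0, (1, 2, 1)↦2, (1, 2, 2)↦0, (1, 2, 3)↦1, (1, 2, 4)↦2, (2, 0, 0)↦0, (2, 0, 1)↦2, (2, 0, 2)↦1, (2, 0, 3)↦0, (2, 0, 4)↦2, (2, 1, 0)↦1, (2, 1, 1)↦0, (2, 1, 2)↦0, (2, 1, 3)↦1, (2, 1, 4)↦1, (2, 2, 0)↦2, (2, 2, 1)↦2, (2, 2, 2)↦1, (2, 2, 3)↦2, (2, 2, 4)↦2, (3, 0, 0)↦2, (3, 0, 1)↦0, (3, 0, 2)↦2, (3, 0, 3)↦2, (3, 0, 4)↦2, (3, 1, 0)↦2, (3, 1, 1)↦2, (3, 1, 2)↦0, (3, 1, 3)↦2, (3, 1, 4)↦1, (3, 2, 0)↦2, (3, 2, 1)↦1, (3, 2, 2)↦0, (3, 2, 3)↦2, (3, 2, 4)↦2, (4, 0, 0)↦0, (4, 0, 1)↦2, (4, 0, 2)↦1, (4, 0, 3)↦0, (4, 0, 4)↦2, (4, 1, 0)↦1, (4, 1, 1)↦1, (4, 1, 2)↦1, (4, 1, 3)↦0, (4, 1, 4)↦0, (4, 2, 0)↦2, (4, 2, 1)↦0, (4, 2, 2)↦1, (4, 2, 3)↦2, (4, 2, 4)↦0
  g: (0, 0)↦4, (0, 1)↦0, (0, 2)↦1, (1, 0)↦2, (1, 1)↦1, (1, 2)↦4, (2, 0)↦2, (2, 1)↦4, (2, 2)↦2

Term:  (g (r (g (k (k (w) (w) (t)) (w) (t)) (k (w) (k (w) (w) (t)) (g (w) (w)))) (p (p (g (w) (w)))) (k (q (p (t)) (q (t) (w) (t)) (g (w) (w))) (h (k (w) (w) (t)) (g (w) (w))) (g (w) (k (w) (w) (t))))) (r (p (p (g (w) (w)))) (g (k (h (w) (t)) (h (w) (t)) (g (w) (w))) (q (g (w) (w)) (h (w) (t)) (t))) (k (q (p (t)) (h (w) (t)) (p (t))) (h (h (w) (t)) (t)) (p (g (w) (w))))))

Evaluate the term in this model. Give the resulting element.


value = 2

  w = 1
  w = 1
  t = 3
  (k (w) (w) (t)) = k(1, 1, 3) = 1
  w = 1
  t = 3
  (k (k (w) (w) (t)) (w) (t)) = k(1, 1, 3) = 1
  w = 1
  w = 1
  w = 1
  t = 3
  (k (w) (w) (t)) = k(1, 1, 3) = 1
  w = 1
  w = 1
  (g (w) (w)) = g(1, 1) = 1
  (k (w) (k (w) (w) (t)) (g (w) (w))) = k(1, 1, 1) = 2
  (g (k (k (w) (w) (t)) (w) (t)) (k (w) (k (w) (w) (t)) (g (w) (w)))) = g(1, 2) = 4
  w = 1
  w = 1
  (g (w) (w)) = g(1, 1) = 1
  (p (g (w) (w))) = p(1,) = 0
  (p (p (g (w) (w)))) = p(0,) = 1
  t = 3
  (p (t)) = p(3,) = 0
  t = 3
  w = 1
  t = 3
  (q (t) (w) (t)) = q(3, 1, 3) = 2
  w = 1
  w = 1
  (g (w) (w)) = g(1, 1) = 1
  (q (p (t)) (q (t) (w) (t)) (g (w) (w))) = q(0, 2, 1) = 0
  w = 1
  w = 1
  t = 3
  (k (w) (w) (t)) = k(1, 1, 3) = 1
  w = 1
  w = 1
  (g (w) (w)) = g(1, 1) = 1
  (h (k (w) (w) (t)) (g (w) (w))) = h(1, 1) = 1
  w = 1
  w = 1
  w = 1
  t = 3
  (k (w) (w) (t)) = k(1, 1, 3) = 1
  (g (w) (k (w) (w) (t))) = g(1, 1) = 1
  (k (q (p (t)) (q (t) (w) (t)) (g (w) (w))) (h (k (w) (w) (t)) (g (w) (w))) (g (w) (k (w) (w) (t)))) = k(0, 1, 1) = 1
  (r (g (k (k (w) (w) (t)) (w) (t)) (k (w) (k (w) (w) (t)) (g (w) (w)))) (p (p (g (w) (w)))) (k (q (p (t)) (q (t) (w) (t)) (g (w) (w))) (h (k (w) (w) (t)) (g (w) (w))) (g (w) (k (w) (w) (t))))) = r(4, 1, 1) = 2
  w = 1
  w = 1
  (g (w) (w)) = g(1, 1) = 1
  (p (g (w) (w))) = p(1,) = 0
  (p (p (g (w) (w)))) = p(0,) = 1
  w = 1
  t = 3
  (h (w) (t)) = h(1, 3) = 1
  w = 1
  t = 3
  (h (w) (t)) = h(1, 3) = 1
  w = 1
  w = 1
  (g (w) (w)) = g(1, 1) = 1
  (k (h (w) (t)) (h (w) (t)) (g (w) (w))) = k(1, 1, 1) = 2
  w = 1
  w = 1
  (g (w) (w)) = g(1, 1) = 1
  w = 1
  t = 3
  (h (w) (t)) = h(1, 3) = 1
  t = 3
  (q (g (w) (w)) (h (w) (t)) (t)) = q(1, 1, 3) = 0
  (g (k (h (w) (t)) (h (w) (t)) (g (w) (w))) (q (g (w) (w)) (h (w) (t)) (t))) = g(2, 0) = 2
  t = 3
  (p (t)) = p(3,) = 0
  w = 1
  t = 3
  (h (w) (t)) = h(1, 3) = 1
  t = 3
  (p (t)) = p(3,) = 0
  (q (p (t)) (h (w) (t)) (p (t))) = q(0, 1, 0) = 0
  w = 1
  t = 3
  (h (w) (t)) = h(1, 3) = 1
  t = 3
  (h (h (w) (t)) (t)) = h(1, 3) = 1
  w = 1
  w = 1
  (g (w) (w)) = g(1, 1) = 1
  (p (g (w) (w))) = p(1,) = 0
  (k (q (p (t)) (h (w) (t)) (p (t))) (h (h (w) (t)) (t)) (p (g (w) (w)))) = k(0, 1, 0) = 1
  (r (p (p (g (w) (w)))) (g (k (h (w) (t)) (h (w) (t)) (g (w) (w))) (q (g (w) (w)) (h (w) (t)) (t))) (k (q (p (t)) (h (w) (t)) (p (t))) (h (h (w) (t)) (t)) (p (g (w) (w))))) = r(1, 2, 1) = 0
  (g (r (g (k (k (w) (w) (t)) (w) (t)) (k (w) (k (w) (w) (t)) (g (w) (w)))) (p (p (g (w) (w)))) (k (q (p (t)) (q (t) (w) (t)) (g (w) (w))) (h (k (w) (w) (t)) (g (w) (w))) (g (w) (k (w) (w) (t))))) (r (p (p (g (w) (w)))) (g (k (h (w) (t)) (h (w) (t)) (g (w) (w))) (q (g (w) (w)) (h (w) (t)) (t))) (k (q (p (t)) (h (w) (t)) (p (t))) (h (h (w) (t)) (t)) (p (g (w) (w)))))) = g(2, 0) = 2


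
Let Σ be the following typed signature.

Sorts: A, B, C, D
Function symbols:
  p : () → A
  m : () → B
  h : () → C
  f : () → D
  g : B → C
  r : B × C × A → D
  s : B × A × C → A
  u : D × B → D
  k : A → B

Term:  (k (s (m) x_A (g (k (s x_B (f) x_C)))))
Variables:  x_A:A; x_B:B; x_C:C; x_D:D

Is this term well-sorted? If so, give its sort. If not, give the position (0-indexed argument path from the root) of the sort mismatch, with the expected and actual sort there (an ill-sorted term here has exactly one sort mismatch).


    (m) : B
    x_A : A
          x_B : B
          (f) : D
          x_C : C
        (s x_B (f) x_C) : ✗ arg 1 at [0, 2, 0, 0, 1] has sort D, expected A

ill-sorted at position [0, 2, 0, 0, 1]: expected A, got D


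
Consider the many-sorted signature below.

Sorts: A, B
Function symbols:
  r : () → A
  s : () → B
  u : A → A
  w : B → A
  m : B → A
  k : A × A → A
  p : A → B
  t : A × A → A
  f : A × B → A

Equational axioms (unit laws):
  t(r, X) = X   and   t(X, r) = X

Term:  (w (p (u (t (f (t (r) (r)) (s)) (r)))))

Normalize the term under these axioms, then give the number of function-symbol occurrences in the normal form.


1. (w (p (u (t (f (t (r) (r)) (s)) (r)))))  →  (w (p (u (f (t (r) (r)) (s)))))
2. (w (p (u (f (t (r) (r)) (s)))))  →  (w (p (u (f (r) (s)))))
normal form: (w (p (u (f (r) (s)))))

size = 6


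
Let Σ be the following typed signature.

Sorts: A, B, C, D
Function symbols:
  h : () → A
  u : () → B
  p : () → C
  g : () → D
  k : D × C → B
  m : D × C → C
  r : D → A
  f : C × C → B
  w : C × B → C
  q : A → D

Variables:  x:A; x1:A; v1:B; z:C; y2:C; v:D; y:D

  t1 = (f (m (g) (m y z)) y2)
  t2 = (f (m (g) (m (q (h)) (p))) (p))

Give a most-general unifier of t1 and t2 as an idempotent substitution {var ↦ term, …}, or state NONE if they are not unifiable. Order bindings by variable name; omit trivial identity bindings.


{y ↦ (q (h)), y2 ↦ (p), z ↦ (p)}


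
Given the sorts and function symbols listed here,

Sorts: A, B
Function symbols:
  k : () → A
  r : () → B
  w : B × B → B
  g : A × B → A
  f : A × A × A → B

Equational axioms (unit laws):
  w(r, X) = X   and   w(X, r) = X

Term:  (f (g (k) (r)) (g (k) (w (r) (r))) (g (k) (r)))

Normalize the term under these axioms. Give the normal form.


1. (f (g (k) (r)) (g (k) (w (r) (r))) (g (k) (r)))  →  (f (g (k) (r)) (g (k) (r)) (g (k) (r)))

normal form = (f (g (k) (r)) (g (k) (r)) (g (k) (r)))


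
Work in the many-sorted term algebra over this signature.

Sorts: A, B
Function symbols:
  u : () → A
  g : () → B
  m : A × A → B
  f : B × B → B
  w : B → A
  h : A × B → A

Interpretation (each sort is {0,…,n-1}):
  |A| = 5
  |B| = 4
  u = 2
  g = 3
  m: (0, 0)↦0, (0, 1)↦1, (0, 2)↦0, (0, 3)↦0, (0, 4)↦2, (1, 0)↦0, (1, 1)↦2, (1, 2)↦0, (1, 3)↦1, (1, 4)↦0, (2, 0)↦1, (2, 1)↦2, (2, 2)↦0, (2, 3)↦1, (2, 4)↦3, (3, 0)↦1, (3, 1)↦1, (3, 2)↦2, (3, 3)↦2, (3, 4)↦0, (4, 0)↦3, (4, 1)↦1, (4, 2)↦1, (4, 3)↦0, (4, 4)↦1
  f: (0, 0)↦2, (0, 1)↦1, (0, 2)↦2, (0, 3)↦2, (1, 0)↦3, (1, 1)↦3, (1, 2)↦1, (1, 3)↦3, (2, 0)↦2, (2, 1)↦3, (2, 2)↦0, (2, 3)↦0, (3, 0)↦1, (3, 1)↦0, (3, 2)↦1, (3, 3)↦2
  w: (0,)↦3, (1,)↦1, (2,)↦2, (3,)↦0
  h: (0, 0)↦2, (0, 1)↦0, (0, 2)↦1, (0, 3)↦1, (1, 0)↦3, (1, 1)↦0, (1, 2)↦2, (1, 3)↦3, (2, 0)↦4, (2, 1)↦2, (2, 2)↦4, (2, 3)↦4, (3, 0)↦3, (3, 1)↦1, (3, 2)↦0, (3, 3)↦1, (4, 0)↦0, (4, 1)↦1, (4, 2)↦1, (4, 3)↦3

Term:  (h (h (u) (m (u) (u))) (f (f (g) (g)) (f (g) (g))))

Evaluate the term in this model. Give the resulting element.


  u = 2
  u = 2
  u = 2
  (m (u) (u)) = m(2, 2) = 0
  (h (u) (m (u) (u))) = h(2, 0) = 4
  g = 3
  g = 3
  (f (g) (g)) = f(3, 3) = 2
  g = 3
  g = 3
  (f (g) (g)) = f(3, 3) = 2
  (f (f (g) (g)) (f (g) (g))) = f(2, 2) = 0
  (h (h (u) (m (u) (u))) (f (f (g) (g)) (f (g) (g)))) = h(4, 0) = 0

value = 0


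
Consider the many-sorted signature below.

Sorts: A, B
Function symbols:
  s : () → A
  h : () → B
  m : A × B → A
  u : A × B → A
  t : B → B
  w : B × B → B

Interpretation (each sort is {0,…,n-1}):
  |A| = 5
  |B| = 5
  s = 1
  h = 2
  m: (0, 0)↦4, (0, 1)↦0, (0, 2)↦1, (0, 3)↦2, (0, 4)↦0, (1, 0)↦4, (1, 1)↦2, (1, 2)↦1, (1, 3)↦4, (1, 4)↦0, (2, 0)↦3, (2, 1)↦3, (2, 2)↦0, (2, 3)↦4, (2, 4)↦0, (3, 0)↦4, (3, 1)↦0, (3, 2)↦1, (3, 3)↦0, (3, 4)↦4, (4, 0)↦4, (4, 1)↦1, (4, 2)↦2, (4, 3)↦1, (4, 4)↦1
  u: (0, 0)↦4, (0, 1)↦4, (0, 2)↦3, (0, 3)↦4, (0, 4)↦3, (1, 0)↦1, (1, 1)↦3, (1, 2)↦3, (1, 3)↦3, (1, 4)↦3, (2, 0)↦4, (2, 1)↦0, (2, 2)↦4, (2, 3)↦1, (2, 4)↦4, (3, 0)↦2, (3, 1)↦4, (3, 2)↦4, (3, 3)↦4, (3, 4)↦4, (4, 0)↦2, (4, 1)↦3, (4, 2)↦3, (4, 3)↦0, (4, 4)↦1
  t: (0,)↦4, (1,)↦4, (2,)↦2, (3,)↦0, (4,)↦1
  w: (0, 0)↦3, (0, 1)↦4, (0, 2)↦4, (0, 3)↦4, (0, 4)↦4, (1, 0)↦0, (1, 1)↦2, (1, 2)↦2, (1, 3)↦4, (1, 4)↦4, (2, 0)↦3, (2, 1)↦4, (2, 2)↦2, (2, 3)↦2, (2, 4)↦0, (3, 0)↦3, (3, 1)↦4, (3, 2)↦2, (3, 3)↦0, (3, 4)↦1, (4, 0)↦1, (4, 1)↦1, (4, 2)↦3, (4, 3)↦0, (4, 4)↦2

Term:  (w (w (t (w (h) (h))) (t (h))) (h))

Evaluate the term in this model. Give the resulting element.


value = 2

  h = 2
  h = 2
  (w (h) (h)) = w(2, 2) = 2
  (t (w (h) (h))) = t(2,) = 2
  h = 2
  (t (h)) = t(2,) = 2
  (w (t (w (h) (h))) (t (h))) = w(2, 2) = 2
  h = 2
  (w (w (t (w (h) (h))) (t (h))) (h)) = w(2, 2) = 2


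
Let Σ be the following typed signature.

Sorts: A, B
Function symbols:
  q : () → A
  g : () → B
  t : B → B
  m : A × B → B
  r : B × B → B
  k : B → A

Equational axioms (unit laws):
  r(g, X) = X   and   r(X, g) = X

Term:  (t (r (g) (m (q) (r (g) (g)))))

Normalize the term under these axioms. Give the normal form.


normal form = (t (m (q) (g)))

1. (t (r (g) (m (q) (r (g) (g)))))  →  (t (m (q) (r (g) (g))))
2. (t (m (q) (r (g) (g))))  →  (t (m (q) (g)))


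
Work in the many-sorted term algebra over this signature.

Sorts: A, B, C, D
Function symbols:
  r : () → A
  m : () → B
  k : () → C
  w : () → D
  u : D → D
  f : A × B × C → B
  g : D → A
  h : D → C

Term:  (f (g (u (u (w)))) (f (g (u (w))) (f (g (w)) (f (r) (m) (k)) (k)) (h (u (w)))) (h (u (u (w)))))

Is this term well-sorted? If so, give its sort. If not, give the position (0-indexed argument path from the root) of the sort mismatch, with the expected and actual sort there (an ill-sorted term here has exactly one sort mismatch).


well-sorted; sort = B

        (w) : D
      (u (w)) : D
    (u (u (w))) : D
  (g (u (u (w)))) : A
        (w) : D
      (u (w)) : D
    (g (u (w))) : A
        (w) : D
      (g (w)) : A
        (r) : A
        (m) : B
        (k) : C
      (f (r) (m) (k)) : B
      (k) : C
    (f (g (w)) (f (r) (m) (k)) (k)) : B
        (w) : D
      (u (w)) : D
    (h (u (w))) : C
  (f (g (u (w))) (f (g (w)) (f (r) (m) (k)) (k)) (h (u (w)))) : B
        (w) : D
      (u (w)) : D
    (u (u (w))) : D
  (h (u (u (w)))) : C
(f (g (u (u (w)))) (f (g (u (w))) (f (g (w)) (f (r) (m) (k)) (k)) (h (u (w)))) (h (u (u (w))))) : B


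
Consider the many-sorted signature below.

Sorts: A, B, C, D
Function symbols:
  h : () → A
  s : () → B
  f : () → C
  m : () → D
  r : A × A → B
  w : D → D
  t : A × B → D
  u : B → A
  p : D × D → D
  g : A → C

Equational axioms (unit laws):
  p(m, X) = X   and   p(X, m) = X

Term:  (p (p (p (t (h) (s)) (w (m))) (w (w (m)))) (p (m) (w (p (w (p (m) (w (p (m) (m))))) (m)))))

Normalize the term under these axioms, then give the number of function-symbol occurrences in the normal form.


1. (p (p (p (t (h) (s)) (w (m))) (w (w (m)))) (p (m) (w (p (w (p (m) (w (p (m) (m))))) (m)))))  →  (p (p (p (t (h) (s)) (w (m))) (w (w (m)))) (w (p (w (p (m) (w (p (m) (m))))) (m))))
2. (p (p (p (t (h) (s)) (w (m))) (w (w (m)))) (w (p (w (p (m) (w (p (m) (m))))) (m))))  →  (p (p (p (t (h) (s)) (w (m))) (w (w (m)))) (w (w (p (m) (w (p (m) (m)))))))
3. (p (p (p (t (h) (s)) (w (m))) (w (w (m)))) (w (w (p (m) (w (p (m) (m)))))))  →  (p (p (p (t (h) (s)) (w (m))) (w (w (m)))) (w (w (w (p (m) (m))))))
4. (p (p (p (t (h) (s)) (w (m))) (w (w (m)))) (w (w (w (p (m) (m))))))  →  (p (p (p (t (h) (s)) (w (m))) (w (w (m)))) (w (w (w (m)))))
normal form: (p (p (p (t (h) (s)) (w (m))) (w (w (m)))) (w (w (w (m)))))

size = 15


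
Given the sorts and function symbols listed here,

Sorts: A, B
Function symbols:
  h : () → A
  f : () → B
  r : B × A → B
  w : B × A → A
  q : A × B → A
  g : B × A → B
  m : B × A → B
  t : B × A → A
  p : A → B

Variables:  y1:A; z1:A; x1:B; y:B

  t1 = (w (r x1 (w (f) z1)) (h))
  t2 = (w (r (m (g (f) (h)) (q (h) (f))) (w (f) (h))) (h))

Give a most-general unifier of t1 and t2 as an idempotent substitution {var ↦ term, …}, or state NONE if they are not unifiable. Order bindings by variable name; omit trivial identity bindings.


{x1 ↦ (m (g (f) (h)) (q (h) (f))), z1 ↦ (h)}


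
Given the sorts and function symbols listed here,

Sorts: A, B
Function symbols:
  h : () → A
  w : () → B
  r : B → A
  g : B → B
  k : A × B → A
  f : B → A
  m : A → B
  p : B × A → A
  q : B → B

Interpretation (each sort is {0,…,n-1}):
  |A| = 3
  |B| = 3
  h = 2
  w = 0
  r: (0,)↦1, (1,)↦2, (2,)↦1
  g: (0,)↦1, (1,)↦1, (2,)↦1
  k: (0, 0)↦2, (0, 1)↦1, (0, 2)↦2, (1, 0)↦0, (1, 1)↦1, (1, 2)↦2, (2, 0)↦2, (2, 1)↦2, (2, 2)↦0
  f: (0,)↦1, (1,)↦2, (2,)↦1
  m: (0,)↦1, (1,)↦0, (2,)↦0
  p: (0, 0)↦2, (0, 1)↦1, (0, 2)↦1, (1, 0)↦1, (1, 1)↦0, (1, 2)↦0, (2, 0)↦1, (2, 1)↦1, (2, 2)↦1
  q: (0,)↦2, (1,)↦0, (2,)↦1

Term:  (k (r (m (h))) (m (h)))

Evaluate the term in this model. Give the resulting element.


  h = 2
  (m (h)) = m(2,) = 0
  (r (m (h))) = r(0,) = 1
  h = 2
  (m (h)) = m(2,) = 0
  (k (r (m (h))) (m (h))) = k(1, 0) = 0

value = 0


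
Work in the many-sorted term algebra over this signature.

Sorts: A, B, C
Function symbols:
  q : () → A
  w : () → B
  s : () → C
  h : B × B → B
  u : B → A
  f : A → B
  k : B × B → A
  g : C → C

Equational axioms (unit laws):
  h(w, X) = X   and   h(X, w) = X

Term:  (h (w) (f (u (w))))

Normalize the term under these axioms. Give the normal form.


normal form = (f (u (w)))

1. (h (w) (f (u (w))))  →  (f (u (w)))


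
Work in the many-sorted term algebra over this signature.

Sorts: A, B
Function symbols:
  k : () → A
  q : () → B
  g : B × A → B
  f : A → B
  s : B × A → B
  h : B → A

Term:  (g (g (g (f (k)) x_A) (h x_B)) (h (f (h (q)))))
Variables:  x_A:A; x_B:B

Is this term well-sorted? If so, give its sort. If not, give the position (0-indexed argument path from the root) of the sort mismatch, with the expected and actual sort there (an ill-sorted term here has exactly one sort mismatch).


well-sorted; sort = B

        (k) : A
      (f (k)) : B
      x_A : A
    (g (f (k)) x_A) : B
      x_B : B
    (h x_B) : A
  (g (g (f (k)) x_A) (h x_B)) : B
        (q) : B
      (h (q)) : A
    (f (h (q))) : B
  (h (f (h (q)))) : A
(g (g (g (f (k)) x_A) (h x_B)) (h (f (h (q))))) : B
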